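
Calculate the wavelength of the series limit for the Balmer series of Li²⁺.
40.50067 nm

The series limit corresponds to the transition from n = ∞ to n = 2.
This is the highest energy (shortest wavelength) transition in the Balmer series.

E_∞ = 0 eV
E_2 = -13.6057 × 3² / 2² = -30.6128250 eV

Energy at series limit:
ΔE = E_∞ - E_2 = 0 - (-30.6128250) = 30.6128250 eV
λ = hc/E = 1239.84 eV·nm / 30.6128250 eV = 40.50067 nm

This energy equals the ionization energy from the n = 2 state of Li²⁺.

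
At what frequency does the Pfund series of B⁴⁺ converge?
3.290e+15 Hz

The series limit corresponds to the transition from n = ∞ to n = 5.
This is the highest energy (shortest wavelength) transition in the Pfund series.

E_∞ = 0 eV
E_5 = -13.6057 × 5² / 5² = -13.60570 eV

Energy at series limit:
ΔE = E_∞ - E_5 = 0 - (-13.60570) = 13.60570 eV
E = 13.60570 eV × (1.602177 × 10⁻¹⁹ J/eV) = 2.17987e-18 J
f = E/h = 2.17987e-18 J / (6.62607 × 10⁻³⁴ J·s) = 3.290e+15 Hz

This energy equals the ionization energy from the n = 5 state of B⁴⁺.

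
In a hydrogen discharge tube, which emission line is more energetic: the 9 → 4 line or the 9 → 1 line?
9 → 1

Calculate the energy for each transition:

Transition 9 → 4:
ΔE₁ = |E_4 - E_9| = |-13.6057/4² - (-13.6057/9²)|
ΔE₁ = |-0.850356250000 - (-0.167971604938)| = 0.682384645 eV

Transition 9 → 1:
ΔE₂ = |E_1 - E_9| = |-13.6057/1² - (-13.6057/9²)|
ΔE₂ = |-13.605700000000 - (-0.167971604938)| = 13.437728395 eV

Since 13.437728395 eV > 0.682384645 eV, the transition 9 → 1 emits the more energetic photon.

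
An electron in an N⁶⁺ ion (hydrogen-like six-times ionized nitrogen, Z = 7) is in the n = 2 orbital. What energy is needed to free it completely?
166.67 eV

The ionization energy is the energy needed to remove the electron completely (n → ∞).

For a hydrogen-like ion with Z = 7, E_n = -13.6057 Z² / n² eV.

At n = 2: E_2 = -13.6057 × 7² / 2² = -166.66983 eV
At n = ∞: E_∞ = 0 eV

Ionization energy = E_∞ - E_2 = 0 - (-166.66983) = 166.66983 eV
Ionization energy ≈ 166.67 eV

This is also called the binding energy of the electron in state n = 2.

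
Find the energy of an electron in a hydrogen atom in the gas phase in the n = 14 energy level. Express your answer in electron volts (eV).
-0.07 eV

The energy levels of a hydrogen-like atom are given by:
E_n = -13.6057 eV / n²

For n = 14:
E_14 = -13.6057 eV / 14²
E_14 = -13.6057 eV / 196
E_14 = -0.07 eV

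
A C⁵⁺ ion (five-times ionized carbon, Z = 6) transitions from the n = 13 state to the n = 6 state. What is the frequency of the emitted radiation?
2.59e+15 Hz

First, find the transition energy:
E_13 = -13.6057 × 6² / 13² = -2.8983 eV
E_6 = -13.6057 × 6² / 6² = -13.6057 eV
|ΔE| = |E_6 - E_13| = 10.7074 eV

Convert to Joules: E = 10.7074 eV × (1.602177 × 10⁻¹⁹ J/eV) = 1.7155e-18 J

Using E = hf:
f = E/h = 1.7155e-18 J / (6.62607 × 10⁻³⁴ J·s)
f = 2.59e+15 Hz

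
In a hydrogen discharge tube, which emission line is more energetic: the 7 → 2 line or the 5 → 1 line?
5 → 1

Calculate the energy for each transition:

Transition 7 → 2:
ΔE₁ = |E_2 - E_7| = |-13.6057/2² - (-13.6057/7²)|
ΔE₁ = |-3.40142500 - (-0.27766735)| = 3.12376 eV

Transition 5 → 1:
ΔE₂ = |E_1 - E_5| = |-13.6057/1² - (-13.6057/5²)|
ΔE₂ = |-13.60570000 - (-0.54422800)| = 13.06147 eV

Since 13.06147 eV > 3.12376 eV, the transition 5 → 1 emits the more energetic photon.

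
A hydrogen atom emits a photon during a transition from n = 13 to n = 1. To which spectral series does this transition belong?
Lyman series

The spectral series in hydrogen are named based on the final (lower) energy level:
- Lyman series: n_final = 1 (ultraviolet)
- Balmer series: n_final = 2 (visible/near-UV)
- Paschen series: n_final = 3 (infrared)
- Brackett series: n_final = 4 (infrared)
- Pfund series: n_final = 5 (far infrared)

Since this transition ends at n = 1, it belongs to the Lyman series.

For reference, this 13 → 1 line has photon energy
ΔE = 13.6057 eV × (1/1² - 1/13²) = 13.52519290 eV,
corresponding to wavelength λ = hc/ΔE = 1239.84 eV·nm / 13.52519290 eV = 91.668933 nm in the ultraviolet region.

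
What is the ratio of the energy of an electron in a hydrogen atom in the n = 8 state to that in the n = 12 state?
2.250000

Using E_n = -13.6057 Z² / n² eV with Z = 1:

E_8 = -13.6057 / 8² = -13.6057 / 64 = -0.212589062500 eV
E_12 = -13.6057 / 12² = -13.6057 / 144 = -0.094484027778 eV

The ratio is:
E_8/E_12 = (-0.212589062500) / (-0.094484027778)
E_8/E_12 = (-13.6057/64) / (-13.6057/144)
E_8/E_12 = 144/64
E_8/E_12 = 2.250000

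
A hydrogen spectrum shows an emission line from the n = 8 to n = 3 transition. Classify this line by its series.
Paschen series

The spectral series in hydrogen are named based on the final (lower) energy level:
- Lyman series: n_final = 1 (ultraviolet)
- Balmer series: n_final = 2 (visible/near-UV)
- Paschen series: n_final = 3 (infrared)
- Brackett series: n_final = 4 (infrared)
- Pfund series: n_final = 5 (far infrared)

Since this transition ends at n = 3, it belongs to the Paschen series.

For reference, this 8 → 3 line has photon energy
ΔE = 13.6057 eV × (1/3² - 1/8²) = 1.29915538 eV,
corresponding to wavelength λ = hc/ΔE = 1239.84 eV·nm / 1.29915538 eV = 954.3431 nm in the infrared region.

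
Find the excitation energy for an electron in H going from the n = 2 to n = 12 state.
3.31 eV

The energy levels of a hydrogen-like atom are E_n = -13.6057 eV / n².

Energy at n = 2: E_2 = -13.6057 / 2² = -3.40143 eV
Energy at n = 12: E_12 = -13.6057 / 12² = -0.09448 eV

The excitation energy is the difference:
ΔE = E_12 - E_2
ΔE = -0.09448 - (-3.40143)
ΔE = 3.31 eV

Since this is positive, energy must be absorbed (photon absorption).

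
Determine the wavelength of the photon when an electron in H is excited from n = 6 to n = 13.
4168.52411 nm

First, find the transition energy using E_n = -13.6057 / n² eV:
E_6 = -13.6057 / 6² = -0.37793611111 eV
E_13 = -13.6057 / 13² = -0.08050710059 eV

Photon energy: |ΔE| = |E_13 - E_6| = 0.29742901052 eV

Convert to wavelength using E = hc/λ with hc = 1239.84 eV·nm:
λ = hc/E = 1239.84 eV·nm / 0.29742901052 eV
λ = 4168.52411 nm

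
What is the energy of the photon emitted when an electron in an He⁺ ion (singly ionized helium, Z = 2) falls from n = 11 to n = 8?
0.401 eV

The energy levels are E_n = -13.6057 Z² eV / n².

Energy at n = 11: E_11 = -13.6057 × 2² / 11² = -0.449775 eV
Energy at n = 8: E_8 = -13.6057 × 2² / 8² = -0.850356 eV

For emission (electron falling to lower state), the photon energy is:
E_photon = E_11 - E_8 = |-0.449775 - (-0.850356)|
E_photon = 0.401 eV

This energy is carried away by the emitted photon.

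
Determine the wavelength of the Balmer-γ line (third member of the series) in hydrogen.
433.935777 nm

The lines of a series are numbered from the longest wavelength (smallest ΔE) outward; the third line is the transition from n = n_f + 3 to n_f.
The Balmer series has all transitions ending at n_f = 2.

For H, the third line (γ-line) is the jump from n = 5 to n = 2:
E_5 = -13.6057 / 5² = -0.5442280000 eV
E_2 = -13.6057 / 2² = -3.4014250000 eV
ΔE = E_5 - E_2 = 2.8571970000 eV

λ = hc/E = 1239.84 eV·nm / 2.8571970000 eV
λ = 433.935777 nm

This is the γ-line of the Balmer series in H.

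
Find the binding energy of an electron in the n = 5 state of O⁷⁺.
34.831 eV

The ionization energy is the energy needed to remove the electron completely (n → ∞).

For a hydrogen-like ion with Z = 8, E_n = -13.6057 Z² / n² eV.

At n = 5: E_5 = -13.6057 × 8² / 5² = -34.830592 eV
At n = ∞: E_∞ = 0 eV

Ionization energy = E_∞ - E_5 = 0 - (-34.830592) = 34.830592 eV
Ionization energy ≈ 34.831 eV

This is also called the binding energy of the electron in state n = 5.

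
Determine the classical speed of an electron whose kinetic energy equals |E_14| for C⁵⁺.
9.376e+05 m/s (or 0.3127% of c)

The binding energy at n = 14 for C⁵⁺ is:
E_14 = -13.6057 × 6²/14² = -2.499006 eV
|E_14| = 2.499006 eV

Convert to Joules:
KE = 2.499006 eV × (1.602177 × 10⁻¹⁹ J/eV) = 4.00385e-19 J

Using KE = ½mv²:
v = √(2·KE/m_e)
v = √(2 × 4.00385e-19 J / 9.10938 × 10⁻³¹ kg)
v = 9.376e+05 m/s

This is approximately 0.3127% the speed of light.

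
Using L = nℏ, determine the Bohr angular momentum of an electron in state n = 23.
2.42552e-33 J·s (or 23ℏ)

In the Bohr model, angular momentum is quantized:
L = nℏ

where ℏ = h/(2π) = 1.0545718e-34 J·s

For n = 23:
L = 23 × 1.0545718e-34 J·s
L = 2.42552e-33 J·s

This can also be written as L = 23ℏ.
The angular momentum is an integer multiple of the reduced Planck constant.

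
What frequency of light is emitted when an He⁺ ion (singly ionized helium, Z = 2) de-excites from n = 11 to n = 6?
2.568e+14 Hz

First, find the transition energy:
E_11 = -13.6057 × 2² / 11² = -0.449775 eV
E_6 = -13.6057 × 2² / 6² = -1.511744 eV
|ΔE| = |E_6 - E_11| = 1.061969 eV

Convert to Joules: E = 1.061969 eV × (1.602177 × 10⁻¹⁹ J/eV) = 1.70146e-19 J

Using E = hf:
f = E/h = 1.70146e-19 J / (6.62607 × 10⁻³⁴ J·s)
f = 2.568e+14 Hz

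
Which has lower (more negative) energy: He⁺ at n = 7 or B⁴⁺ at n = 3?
B⁴⁺ at n = 3 (E = -37.79 eV)

Using E_n = -13.6057 Z² / n² eV:

He⁺ (Z = 2) at n = 7:
E = -13.6057 × 2² / 7² = -13.6057 × 4 / 49 = -1.11067 eV

B⁴⁺ (Z = 5) at n = 3:
E = -13.6057 × 5² / 3² = -13.6057 × 25 / 9 = -37.79361 eV

Since -37.79361 eV < -1.11067 eV,
B⁴⁺ at n = 3 is more tightly bound (requires more energy to ionize).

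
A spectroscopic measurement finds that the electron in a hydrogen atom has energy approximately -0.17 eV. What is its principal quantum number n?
n = 9

The exact energy levels follow E_n = -13.6057 eV / n².

The measured value (-0.17 eV) is reported to only 2 significant figures, so we must test candidate n values and see which one matches to that precision.

Candidate energies:
  n = 7:  E = -13.6057/7² = -0.277667 eV
  n = 8:  E = -13.6057/8² = -0.212589 eV
  n = 9:  E = -13.6057/9² = -0.167972 eV  ← matches
  n = 10:  E = -13.6057/10² = -0.136057 eV
  n = 11:  E = -13.6057/11² = -0.112444 eV

Checking against the measurement of -0.17 eV (2 sig figs), only n = 9 agrees:
E_9 = -0.167972 eV, which rounds to -0.17 eV ✓

Therefore n = 9.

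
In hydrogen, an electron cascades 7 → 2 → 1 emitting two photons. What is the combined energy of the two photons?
13.32803 eV

The energy levels of hydrogen are E_n = -13.6057 / n² eV.

First transition (7 → 2):
ΔE₁ = |E_2 - E_7|
ΔE₁ = |-3.40142500000 - (-0.27766734694)| = 3.12375765 eV

Second transition (2 → 1):
ΔE₂ = |E_1 - E_2|
ΔE₂ = |-13.60570000000 - (-3.40142500000)| = 10.20427500 eV

Total energy released:
E_total = ΔE₁ + ΔE₂ = 3.12375765 + 10.20427500 = 13.32803 eV

Note: This equals the direct transition 7 → 1: 13.32803 eV ✓
Energy is conserved regardless of the path taken.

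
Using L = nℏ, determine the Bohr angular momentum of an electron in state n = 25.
2.6364e-33 J·s (or 25ℏ)

In the Bohr model, angular momentum is quantized:
L = nℏ

where ℏ = h/(2π) = 1.054572e-34 J·s

For n = 25:
L = 25 × 1.054572e-34 J·s
L = 2.6364e-33 J·s

This can also be written as L = 25ℏ.
The angular momentum is an integer multiple of the reduced Planck constant.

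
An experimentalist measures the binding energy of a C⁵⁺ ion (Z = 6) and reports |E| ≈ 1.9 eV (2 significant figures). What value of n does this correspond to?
n = 16

The exact energy levels follow E_n = -13.6057 Z² / n² eV with Z = 6.

The measured value (-1.9 eV) is reported to only 2 significant figures, so we must test candidate n values and see which one matches to that precision.

Candidate energies:
  n = 14:  E = -13.6057 × 6² / 14² = -2.49901 eV
  n = 15:  E = -13.6057 × 6² / 15² = -2.17691 eV
  n = 16:  E = -13.6057 × 6² / 16² = -1.91330 eV  ← matches
  n = 17:  E = -13.6057 × 6² / 17² = -1.69483 eV
  n = 18:  E = -13.6057 × 6² / 18² = -1.51174 eV

Checking against the measurement of -1.9 eV (2 sig figs), only n = 16 agrees:
E_16 = -1.91330 eV, which rounds to -1.9 eV ✓

Therefore n = 16.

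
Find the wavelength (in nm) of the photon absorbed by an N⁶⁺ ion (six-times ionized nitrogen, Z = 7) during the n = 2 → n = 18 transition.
7.5319 nm

First, find the transition energy using E_n = -13.6057 Z² / n² eV:
E_2 = -13.6057 × 7² / 2² = -166.669825 eV
E_18 = -13.6057 × 7² / 18² = -2.057652 eV

Photon energy: |ΔE| = |E_18 - E_2| = 164.612173 eV

Convert to wavelength using E = hc/λ with hc = 1239.84 eV·nm:
λ = hc/E = 1239.84 eV·nm / 164.612173 eV
λ = 7.5319 nm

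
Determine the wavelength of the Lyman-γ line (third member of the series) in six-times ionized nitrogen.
1.983706 nm

The lines of a series are numbered from the longest wavelength (smallest ΔE) outward; the third line is the transition from n = n_f + 3 to n_f.
The Lyman series has all transitions ending at n_f = 1.

For N⁶⁺ (Z = 7), the third line (γ-line) is the jump from n = 4 to n = 1:
E_4 = -13.6057 × 7² / 4² = -41.66745625 eV
E_1 = -13.6057 × 7² / 1² = -666.67930000 eV
ΔE = E_4 - E_1 = 625.01184375 eV

λ = hc/E = 1239.84 eV·nm / 625.01184375 eV
λ = 1.983706 nm

This is the γ-line of the Lyman series in N⁶⁺.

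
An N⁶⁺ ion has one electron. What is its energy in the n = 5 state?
-26.67 eV

For hydrogen-like ions, the energy levels scale with Z²:
E_n = -13.6057 Z² / n² eV

For N⁶⁺ (Z = 7) at n = 5:
E_5 = -13.6057 × 7² / 5²
E_5 = -13.6057 × 49 / 25
E_5 = -666.6793 / 25
E_5 = -26.67 eV

The energy is 49 times more negative than hydrogen at the same n due to the stronger nuclear charge.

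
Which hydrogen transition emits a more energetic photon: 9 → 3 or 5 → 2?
5 → 2

Calculate the energy for each transition:

Transition 9 → 3:
ΔE₁ = |E_3 - E_9| = |-13.6057/3² - (-13.6057/9²)|
ΔE₁ = |-1.5117444444 - (-0.1679716049)| = 1.3437728 eV

Transition 5 → 2:
ΔE₂ = |E_2 - E_5| = |-13.6057/2² - (-13.6057/5²)|
ΔE₂ = |-3.4014250000 - (-0.5442280000)| = 2.8571970 eV

Since 2.8571970 eV > 1.3437728 eV, the transition 5 → 2 emits the more energetic photon.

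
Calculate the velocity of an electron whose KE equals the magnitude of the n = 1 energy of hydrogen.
2.19e+06 m/s (or 0.729740% of c)

The binding energy at n = 1 for hydrogen is:
E_1 = -13.6057/1² = -13.60570000 eV
|E_1| = 13.60570000 eV

Convert to Joules:
KE = 13.60570000 eV × (1.602177 × 10⁻¹⁹ J/eV) = 2.1799e-18 J

Using KE = ½mv²:
v = √(2·KE/m_e)
v = √(2 × 2.1799e-18 J / 9.10938 × 10⁻³¹ kg)
v = 2.19e+06 m/s

This is approximately 0.729740% the speed of light.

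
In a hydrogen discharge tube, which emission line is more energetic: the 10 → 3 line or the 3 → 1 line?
3 → 1

Calculate the energy for each transition:

Transition 10 → 3:
ΔE₁ = |E_3 - E_10| = |-13.6057/3² - (-13.6057/10²)|
ΔE₁ = |-1.511744444 - (-0.136057000)| = 1.375687 eV

Transition 3 → 1:
ΔE₂ = |E_1 - E_3| = |-13.6057/1² - (-13.6057/3²)|
ΔE₂ = |-13.605700000 - (-1.511744444)| = 12.093956 eV

Since 12.093956 eV > 1.375687 eV, the transition 3 → 1 emits the more energetic photon.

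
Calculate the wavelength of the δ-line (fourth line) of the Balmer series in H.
410.069 nm

The lines of a series are numbered from the longest wavelength (smallest ΔE) outward; the fourth line is the transition from n = n_f + 4 to n_f.
The Balmer series has all transitions ending at n_f = 2.

For H, the fourth line (δ-line) is the jump from n = 6 to n = 2:
E_6 = -13.6057 / 6² = -0.3779361 eV
E_2 = -13.6057 / 2² = -3.4014250 eV
ΔE = E_6 - E_2 = 3.0234889 eV

λ = hc/E = 1239.84 eV·nm / 3.0234889 eV
λ = 410.069 nm

This is the δ-line of the Balmer series in H.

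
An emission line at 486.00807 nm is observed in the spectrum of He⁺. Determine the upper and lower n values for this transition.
n = 8 → n = 4

First, find the photon energy from the wavelength (hc = 1239.84 eV·nm):
E = hc/λ = 1239.84 eV·nm / 486.00807 nm = 2.5510688 eV

The energy levels of He⁺ satisfy E_n = -13.6057 × 2² / n² eV, so an emission n_i → n_f releases
ΔE = 13.6057 × 2² × (1/n_f² − 1/n_i²) eV.

Setting ΔE equal to the photon energy:
1/n_f² − 1/n_i² = 2.5510688 / (13.6057 × 2²) = 0.046875001

Since 1/n_i² must be positive, we need 1/n_f² > 0.046875001, i.e. n_f ≤ 4. For each allowed n_f, solve n_i = (1/n_f² − 0.046875001)^(−1/2) and check whether it is a whole number:
  n_f = 1: 1/n_i² = 1.000000000 − 0.046875001 = 0.953124999 → n_i = 1.024  (not an integer) ✗
  n_f = 2: 1/n_i² = 0.250000000 − 0.046875001 = 0.203124999 → n_i = 2.219  (not an integer) ✗
  n_f = 3: 1/n_i² = 0.111111111 − 0.046875001 = 0.064236110 → n_i = 3.946  (not an integer) ✗
  n_f = 4: 1/n_i² = 0.062500000 − 0.046875001 = 0.015624999 → n_i = 8.000  → integer, n_i = 8 ✓

Only n_f = 4 gives an integer upper level, n_i = 8.

The transition is from n = 8 to n = 4 (emission).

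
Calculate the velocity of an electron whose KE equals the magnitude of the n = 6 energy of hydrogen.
3.65e+05 m/s (or 0.122% of c)

The binding energy at n = 6 for hydrogen is:
E_6 = -13.6057/6² = -0.377936 eV
|E_6| = 0.377936 eV

Convert to Joules:
KE = 0.377936 eV × (1.602177 × 10⁻¹⁹ J/eV) = 6.0552e-20 J

Using KE = ½mv²:
v = √(2·KE/m_e)
v = √(2 × 6.0552e-20 J / 9.10938 × 10⁻³¹ kg)
v = 3.65e+05 m/s

This is approximately 0.122% the speed of light.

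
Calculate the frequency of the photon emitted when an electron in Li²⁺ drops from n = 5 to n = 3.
2.10550e+15 Hz

First, find the transition energy:
E_5 = -13.6057 × 3² / 5² = -4.89805200 eV
E_3 = -13.6057 × 3² / 3² = -13.60570000 eV
|ΔE| = |E_3 - E_5| = 8.70764800 eV

Convert to Joules: E = 8.70764800 eV × (1.602177 × 10⁻¹⁹ J/eV) = 1.3951193e-18 J

Using E = hf:
f = E/h = 1.3951193e-18 J / (6.62607 × 10⁻³⁴ J·s)
f = 2.10550e+15 Hz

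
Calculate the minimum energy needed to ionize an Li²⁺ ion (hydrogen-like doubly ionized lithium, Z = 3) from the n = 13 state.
0.7246 eV

The ionization energy is the energy needed to remove the electron completely (n → ∞).

For a hydrogen-like ion with Z = 3, E_n = -13.6057 Z² / n² eV.

At n = 13: E_13 = -13.6057 × 3² / 13² = -0.7245639 eV
At n = ∞: E_∞ = 0 eV

Ionization energy = E_∞ - E_13 = 0 - (-0.7245639) = 0.7245639 eV
Ionization energy ≈ 0.7246 eV

This is also called the binding energy of the electron in state n = 13.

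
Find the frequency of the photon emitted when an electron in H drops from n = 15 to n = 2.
8.08e+14 Hz

First, find the transition energy:
E_15 = -13.6057 / 15² = -0.06047 eV
E_2 = -13.6057 / 2² = -3.40143 eV
|ΔE| = |E_2 - E_15| = 3.34096 eV

Convert to Joules: E = 3.34096 eV × (1.602177 × 10⁻¹⁹ J/eV) = 5.3528e-19 J

Using E = hf:
f = E/h = 5.3528e-19 J / (6.62607 × 10⁻³⁴ J·s)
f = 8.08e+14 Hz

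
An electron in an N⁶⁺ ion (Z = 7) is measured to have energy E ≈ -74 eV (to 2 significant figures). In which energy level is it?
n = 3

The exact energy levels follow E_n = -13.6057 Z² / n² eV with Z = 7.

The measured value (-74 eV) is reported to only 2 significant figures, so we must test candidate n values and see which one matches to that precision.

Candidate energies:
  n = 1:  E = -13.6057 × 7² / 1² = -666.67930 eV
  n = 2:  E = -13.6057 × 7² / 2² = -166.66983 eV
  n = 3:  E = -13.6057 × 7² / 3² = -74.07548 eV  ← matches
  n = 4:  E = -13.6057 × 7² / 4² = -41.66746 eV
  n = 5:  E = -13.6057 × 7² / 5² = -26.66717 eV

Checking against the measurement of -74 eV (2 sig figs), only n = 3 agrees:
E_3 = -74.07548 eV, which rounds to -74 eV ✓

Therefore n = 3.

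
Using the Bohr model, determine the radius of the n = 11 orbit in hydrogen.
6.4030 nm (or 64.0304 Å)

The Bohr radius formula is:
r_n = n² a₀ / Z

where a₀ = 0.0529177 nm is the Bohr radius.

For H (Z = 1) at n = 11:
r_11 = 11² × 0.0529177 nm / 1
r_11 = 121 × 0.0529177 nm / 1
r_11 = 6.40304 nm / 1
r_11 = 6.4030 nm

The electron orbits at approximately 6.4030 nm from the nucleus.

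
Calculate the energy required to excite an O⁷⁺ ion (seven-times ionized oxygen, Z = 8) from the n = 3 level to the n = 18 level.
94.06410 eV

The energy levels of a hydrogen-like atom are E_n = -13.6057 Z² eV / n².

Energy at n = 3: E_3 = -13.6057 × 8² / 3² = -96.75164444 eV
Energy at n = 18: E_18 = -13.6057 × 8² / 18² = -2.68754568 eV

The excitation energy is the difference:
ΔE = E_18 - E_3
ΔE = -2.68754568 - (-96.75164444)
ΔE = 94.06410 eV

Since this is positive, energy must be absorbed (photon absorption).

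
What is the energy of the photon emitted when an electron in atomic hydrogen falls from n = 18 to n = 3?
1.46975 eV

The energy levels are E_n = -13.6057 eV / n².

Energy at n = 18: E_18 = -13.6057 / 18² = -0.04199290 eV
Energy at n = 3: E_3 = -13.6057 / 3² = -1.51174444 eV

For emission (electron falling to lower state), the photon energy is:
E_photon = E_18 - E_3 = |-0.04199290 - (-1.51174444)|
E_photon = 1.46975 eV

This energy is carried away by the emitted photon.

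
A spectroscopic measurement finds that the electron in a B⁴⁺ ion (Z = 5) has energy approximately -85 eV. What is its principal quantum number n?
n = 2

The exact energy levels follow E_n = -13.6057 Z² / n² eV with Z = 5.

The measured value (-85 eV) is reported to only 2 significant figures, so we must test candidate n values and see which one matches to that precision.

Candidate energies:
  n = 1:  E = -13.6057 × 5² / 1² = -340.14250 eV
  n = 2:  E = -13.6057 × 5² / 2² = -85.03563 eV  ← matches
  n = 3:  E = -13.6057 × 5² / 3² = -37.79361 eV
  n = 4:  E = -13.6057 × 5² / 4² = -21.25891 eV

Checking against the measurement of -85 eV (2 sig figs), only n = 2 agrees:
E_2 = -85.03563 eV, which rounds to -85 eV ✓

Therefore n = 2.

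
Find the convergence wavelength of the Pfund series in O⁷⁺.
35.5963 nm

The series limit corresponds to the transition from n = ∞ to n = 5.
This is the highest energy (shortest wavelength) transition in the Pfund series.

E_∞ = 0 eV
E_5 = -13.6057 × 8² / 5² = -34.830592 eV

Energy at series limit:
ΔE = E_∞ - E_5 = 0 - (-34.830592) = 34.830592 eV
λ = hc/E = 1239.84 eV·nm / 34.830592 eV = 35.5963 nm

This energy equals the ionization energy from the n = 5 state of O⁷⁺.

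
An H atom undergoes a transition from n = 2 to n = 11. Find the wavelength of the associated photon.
376.9678 nm

First, find the transition energy using E_n = -13.6057 / n² eV:
E_2 = -13.6057 / 2² = -3.40142500 eV
E_11 = -13.6057 / 11² = -0.11244380 eV

Photon energy: |ΔE| = |E_11 - E_2| = 3.28898120 eV

Convert to wavelength using E = hc/λ with hc = 1239.84 eV·nm:
λ = hc/E = 1239.84 eV·nm / 3.28898120 eV
λ = 376.9678 nm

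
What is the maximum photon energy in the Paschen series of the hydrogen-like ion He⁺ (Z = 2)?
6.046978 eV

The series limit corresponds to the transition from n = ∞ to n = 3.
This is the highest energy (shortest wavelength) transition in the Paschen series.

E_∞ = 0 eV
E_3 = -13.6057 × 2² / 3² = -6.046978 eV

Energy at series limit:
ΔE = E_∞ - E_3 = 0 - (-6.046978) = 6.046978 eV

This energy equals the ionization energy from the n = 3 state of He⁺.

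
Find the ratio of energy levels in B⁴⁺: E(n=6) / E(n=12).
4.00000

Using E_n = -13.6057 Z² / n² eV with Z = 5:

E_6 = -13.6057 × 5² / 6² = -340.1425 / 36 = -9.44840277778 eV
E_12 = -13.6057 × 5² / 12² = -340.1425 / 144 = -2.36210069444 eV

The ratio is:
E_6/E_12 = (-9.44840277778) / (-2.36210069444)
E_6/E_12 = (-340.1425/36) / (-340.1425/144)
E_6/E_12 = 144/36
E_6/E_12 = 4.00000
(Note: the Z² factors cancel in the ratio.)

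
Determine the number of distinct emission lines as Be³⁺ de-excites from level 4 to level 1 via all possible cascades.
6

The electron can occupy levels n = 1, 2, ..., 4 during de-excitation — that is m = 4 - 1 + 1 = 4 distinct levels.

The number of distinct spectral lines equals the number of ways to choose 2 of these m levels (each pair gives one possible emission transition):

Number of lines = m(m-1)/2 = 4×3/2 = 6

These correspond to all possible transitions between the 4 levels:
4 → 3, 4 → 2, 4 → 1, 3 → 2, 3 → 1, 2 → 1

Each transition produces a photon with a unique energy (and thus wavelength). This count does not depend on Z.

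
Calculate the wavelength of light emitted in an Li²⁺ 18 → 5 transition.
274.2939 nm

First, find the transition energy using E_n = -13.6057 Z² / n² eV:
E_18 = -13.6057 × 3² / 18² = -0.37793611 eV
E_5 = -13.6057 × 3² / 5² = -4.89805200 eV

Photon energy: |ΔE| = |E_5 - E_18| = 4.52011589 eV

Convert to wavelength using E = hc/λ with hc = 1239.84 eV·nm:
λ = hc/E = 1239.84 eV·nm / 4.52011589 eV
λ = 274.2939 nm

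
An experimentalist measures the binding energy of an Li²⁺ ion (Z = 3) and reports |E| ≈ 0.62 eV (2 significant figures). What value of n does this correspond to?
n = 14

The exact energy levels follow E_n = -13.6057 Z² / n² eV with Z = 3.

The measured value (-0.62 eV) is reported to only 2 significant figures, so we must test candidate n values and see which one matches to that precision.

Candidate energies:
  n = 12:  E = -13.6057 × 3² / 12² = -0.85036 eV
  n = 13:  E = -13.6057 × 3² / 13² = -0.72456 eV
  n = 14:  E = -13.6057 × 3² / 14² = -0.62475 eV  ← matches
  n = 15:  E = -13.6057 × 3² / 15² = -0.54423 eV
  n = 16:  E = -13.6057 × 3² / 16² = -0.47833 eV

Checking against the measurement of -0.62 eV (2 sig figs), only n = 14 agrees:
E_14 = -0.62475 eV, which rounds to -0.62 eV ✓

Therefore n = 14.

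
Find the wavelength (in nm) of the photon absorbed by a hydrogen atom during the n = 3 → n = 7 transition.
1004.66981 nm

First, find the transition energy using E_n = -13.6057 / n² eV:
E_3 = -13.6057 / 3² = -1.5117444444 eV
E_7 = -13.6057 / 7² = -0.2776673469 eV

Photon energy: |ΔE| = |E_7 - E_3| = 1.2340770975 eV

Convert to wavelength using E = hc/λ with hc = 1239.84 eV·nm:
λ = hc/E = 1239.84 eV·nm / 1.2340770975 eV
λ = 1004.66981 nm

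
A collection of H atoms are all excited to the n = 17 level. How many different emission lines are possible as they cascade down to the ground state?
136

The electron can occupy levels n = 1, 2, ..., 17 during de-excitation — that is m = 17 - 1 + 1 = 17 distinct levels.

The number of distinct spectral lines equals the number of ways to choose 2 of these m levels (each pair gives one possible emission transition):

Number of lines = m(m-1)/2 = 17×16/2 = 136

These correspond to all possible transitions between the 17 levels:
17 → 16, 17 → 15, 17 → 14, 17 → 13, 17 → 12, 17 → 11, 17 → 10, 17 → 9...

Each transition produces a photon with a unique energy (and thus wavelength). This count does not depend on Z.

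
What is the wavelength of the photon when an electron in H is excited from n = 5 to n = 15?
2562.93318 nm

First, find the transition energy using E_n = -13.6057 / n² eV:
E_5 = -13.6057 / 5² = -0.54422800000 eV
E_15 = -13.6057 / 15² = -0.06046977778 eV

Photon energy: |ΔE| = |E_15 - E_5| = 0.48375822222 eV

Convert to wavelength using E = hc/λ with hc = 1239.84 eV·nm:
λ = hc/E = 1239.84 eV·nm / 0.48375822222 eV
λ = 2562.93318 nm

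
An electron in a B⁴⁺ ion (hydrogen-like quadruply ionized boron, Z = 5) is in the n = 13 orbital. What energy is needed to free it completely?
2.01 eV

The ionization energy is the energy needed to remove the electron completely (n → ∞).

For a hydrogen-like ion with Z = 5, E_n = -13.6057 Z² / n² eV.

At n = 13: E_13 = -13.6057 × 5² / 13² = -2.01268 eV
At n = ∞: E_∞ = 0 eV

Ionization energy = E_∞ - E_13 = 0 - (-2.01268) = 2.01268 eV
Ionization energy ≈ 2.01 eV

This is also called the binding energy of the electron in state n = 13.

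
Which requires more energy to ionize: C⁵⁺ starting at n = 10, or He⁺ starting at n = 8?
C⁵⁺ at n = 10 (E = -4.89805 eV)

Using E_n = -13.6057 Z² / n² eV:

C⁵⁺ (Z = 6) at n = 10:
E = -13.6057 × 6² / 10² = -13.6057 × 36 / 100 = -4.89805200 eV

He⁺ (Z = 2) at n = 8:
E = -13.6057 × 2² / 8² = -13.6057 × 4 / 64 = -0.85035625 eV

Since -4.89805200 eV < -0.85035625 eV,
C⁵⁺ at n = 10 is more tightly bound (requires more energy to ionize).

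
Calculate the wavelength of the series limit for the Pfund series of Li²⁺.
253.1292 nm

The series limit corresponds to the transition from n = ∞ to n = 5.
This is the highest energy (shortest wavelength) transition in the Pfund series.

E_∞ = 0 eV
E_5 = -13.6057 × 3² / 5² = -4.89805200 eV

Energy at series limit:
ΔE = E_∞ - E_5 = 0 - (-4.89805200) = 4.89805200 eV
λ = hc/E = 1239.84 eV·nm / 4.89805200 eV = 253.1292 nm

This energy equals the ionization energy from the n = 5 state of Li²⁺.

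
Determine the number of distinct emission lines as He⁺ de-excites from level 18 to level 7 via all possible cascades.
66

The electron can occupy levels n = 7, 8, ..., 18 during de-excitation — that is m = 18 - 7 + 1 = 12 distinct levels.

The number of distinct spectral lines equals the number of ways to choose 2 of these m levels (each pair gives one possible emission transition):

Number of lines = m(m-1)/2 = 12×11/2 = 66

These correspond to all possible transitions between the 12 levels:
18 → 17, 18 → 16, 18 → 15, 18 → 14, 18 → 13, 18 → 12, 18 → 11, 18 → 10...

Each transition produces a photon with a unique energy (and thus wavelength). This count does not depend on Z.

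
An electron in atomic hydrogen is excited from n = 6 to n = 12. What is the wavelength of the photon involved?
4374.0726 nm

First, find the transition energy using E_n = -13.6057 / n² eV:
E_6 = -13.6057 / 6² = -0.3779361111 eV
E_12 = -13.6057 / 12² = -0.0944840278 eV

Photon energy: |ΔE| = |E_12 - E_6| = 0.2834520833 eV

Convert to wavelength using E = hc/λ with hc = 1239.84 eV·nm:
λ = hc/E = 1239.84 eV·nm / 0.2834520833 eV
λ = 4374.0726 nm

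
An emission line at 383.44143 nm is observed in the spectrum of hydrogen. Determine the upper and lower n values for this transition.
n = 9 → n = 2

First, find the photon energy from the wavelength (hc = 1239.84 eV·nm):
E = hc/λ = 1239.84 eV·nm / 383.44143 nm = 3.2334534 eV

The energy levels of hydrogen satisfy E_n = -13.6057 / n² eV, so an emission n_i → n_f releases
ΔE = 13.6057 × (1/n_f² − 1/n_i²) eV.

Setting ΔE equal to the photon energy:
1/n_f² − 1/n_i² = 3.2334534 / 13.6057 = 0.23765432

Since 1/n_i² must be positive, we need 1/n_f² > 0.23765432, i.e. n_f ≤ 2. For each allowed n_f, solve n_i = (1/n_f² − 0.23765432)^(−1/2) and check whether it is a whole number:
  n_f = 1: 1/n_i² = 1.00000000 − 0.23765432 = 0.76234568 → n_i = 1.145  (not an integer) ✗
  n_f = 2: 1/n_i² = 0.25000000 − 0.23765432 = 0.01234568 → n_i = 9.000  → integer, n_i = 9 ✓

Only n_f = 2 gives an integer upper level, n_i = 9.

The transition is from n = 9 to n = 2 (emission).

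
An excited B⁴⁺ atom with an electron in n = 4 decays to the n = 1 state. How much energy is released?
318.88 eV

The energy levels are E_n = -13.6057 Z² eV / n².

Energy at n = 4: E_4 = -13.6057 × 5² / 4² = -21.25891 eV
Energy at n = 1: E_1 = -13.6057 × 5² / 1² = -340.14250 eV

For emission (electron falling to lower state), the photon energy is:
E_photon = E_4 - E_1 = |-21.25891 - (-340.14250)|
E_photon = 318.88 eV

This energy is carried away by the emitted photon.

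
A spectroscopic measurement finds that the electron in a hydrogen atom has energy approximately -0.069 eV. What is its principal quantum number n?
n = 14

The exact energy levels follow E_n = -13.6057 eV / n².

The measured value (-0.069 eV) is reported to only 2 significant figures, so we must test candidate n values and see which one matches to that precision.

Candidate energies:
  n = 12:  E = -13.6057/12² = -0.094484 eV
  n = 13:  E = -13.6057/13² = -0.080507 eV
  n = 14:  E = -13.6057/14² = -0.069417 eV  ← matches
  n = 15:  E = -13.6057/15² = -0.060470 eV
  n = 16:  E = -13.6057/16² = -0.053147 eV

Checking against the measurement of -0.069 eV (2 sig figs), only n = 14 agrees:
E_14 = -0.069417 eV, which rounds to -0.069 eV ✓

Therefore n = 14.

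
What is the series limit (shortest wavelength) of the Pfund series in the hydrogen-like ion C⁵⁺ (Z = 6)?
63.28 nm

The series limit corresponds to the transition from n = ∞ to n = 5.
This is the highest energy (shortest wavelength) transition in the Pfund series.

E_∞ = 0 eV
E_5 = -13.6057 × 6² / 5² = -19.5922 eV

Energy at series limit:
ΔE = E_∞ - E_5 = 0 - (-19.5922) = 19.5922 eV
λ = hc/E = 1239.84 eV·nm / 19.5922 eV = 63.28 nm

This energy equals the ionization energy from the n = 5 state of C⁵⁺.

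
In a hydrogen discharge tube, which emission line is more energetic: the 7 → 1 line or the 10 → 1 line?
10 → 1

Calculate the energy for each transition:

Transition 7 → 1:
ΔE₁ = |E_1 - E_7| = |-13.6057/1² - (-13.6057/7²)|
ΔE₁ = |-13.605700000 - (-0.277667347)| = 13.328033 eV

Transition 10 → 1:
ΔE₂ = |E_1 - E_10| = |-13.6057/1² - (-13.6057/10²)|
ΔE₂ = |-13.605700000 - (-0.136057000)| = 13.469643 eV

Since 13.469643 eV > 13.328033 eV, the transition 10 → 1 emits the more energetic photon.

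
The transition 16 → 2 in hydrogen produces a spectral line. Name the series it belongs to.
Balmer series

The spectral series in hydrogen are named based on the final (lower) energy level:
- Lyman series: n_final = 1 (ultraviolet)
- Balmer series: n_final = 2 (visible/near-UV)
- Paschen series: n_final = 3 (infrared)
- Brackett series: n_final = 4 (infrared)
- Pfund series: n_final = 5 (far infrared)

Since this transition ends at n = 2, it belongs to the Balmer series.

For reference, this 16 → 2 line has photon energy
ΔE = 13.6057 eV × (1/2² - 1/16²) = 3.3482777344 eV,
corresponding to wavelength λ = hc/ΔE = 1239.84 eV·nm / 3.3482777344 eV = 370.291863 nm in the visible/near-UV region.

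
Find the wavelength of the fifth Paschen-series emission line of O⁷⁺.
14.9116 nm

The lines of a series are numbered from the longest wavelength (smallest ΔE) outward; the fifth line is the transition from n = n_f + 5 to n_f.
The Paschen series has all transitions ending at n_f = 3.

For O⁷⁺ (Z = 8), the fifth line (ε-line) is the jump from n = 8 to n = 3:
E_8 = -13.6057 × 8² / 8² = -13.605700 eV
E_3 = -13.6057 × 8² / 3² = -96.751644 eV
ΔE = E_8 - E_3 = 83.145944 eV

λ = hc/E = 1239.84 eV·nm / 83.145944 eV
λ = 14.9116 nm

This is the ε-line of the Paschen series in O⁷⁺.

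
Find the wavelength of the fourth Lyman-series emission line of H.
94.92345 nm

The lines of a series are numbered from the longest wavelength (smallest ΔE) outward; the fourth line is the transition from n = n_f + 4 to n_f.
The Lyman series has all transitions ending at n_f = 1.

For H, the fourth line (δ-line) is the jump from n = 5 to n = 1:
E_5 = -13.6057 / 5² = -0.5442280 eV
E_1 = -13.6057 / 1² = -13.6057000 eV
ΔE = E_5 - E_1 = 13.0614720 eV

λ = hc/E = 1239.84 eV·nm / 13.0614720 eV
λ = 94.92345 nm

This is the δ-line of the Lyman series in H.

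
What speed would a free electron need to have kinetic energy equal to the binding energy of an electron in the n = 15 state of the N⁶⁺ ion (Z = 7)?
1.02092e+06 m/s (or 0.341% of c)

The binding energy at n = 15 for N⁶⁺ is:
E_15 = -13.6057 × 7²/15² = -2.96301911 eV
|E_15| = 2.96301911 eV

Convert to Joules:
KE = 2.96301911 eV × (1.602177 × 10⁻¹⁹ J/eV) = 4.7472811e-19 J

Using KE = ½mv²:
v = √(2·KE/m_e)
v = √(2 × 4.7472811e-19 J / 9.10938 × 10⁻³¹ kg)
v = 1.02092e+06 m/s

This is approximately 0.341% the speed of light.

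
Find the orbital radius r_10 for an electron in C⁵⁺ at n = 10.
0.8820 nm (or 8.8196 Å)

The Bohr radius formula is:
r_n = n² a₀ / Z

where a₀ = 0.0529177 nm is the Bohr radius.

For C⁵⁺ (Z = 6) at n = 10:
r_10 = 10² × 0.0529177 nm / 6
r_10 = 100 × 0.0529177 nm / 6
r_10 = 5.29177 nm / 6
r_10 = 0.8820 nm

The electron orbits at approximately 0.8820 nm from the nucleus.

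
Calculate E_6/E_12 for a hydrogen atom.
4.000000

Using E_n = -13.6057 Z² / n² eV with Z = 1:

E_6 = -13.6057 / 6² = -13.6057 / 36 = -0.377936111111 eV
E_12 = -13.6057 / 12² = -13.6057 / 144 = -0.094484027778 eV

The ratio is:
E_6/E_12 = (-0.377936111111) / (-0.094484027778)
E_6/E_12 = (-13.6057/36) / (-13.6057/144)
E_6/E_12 = 144/36
E_6/E_12 = 4.000000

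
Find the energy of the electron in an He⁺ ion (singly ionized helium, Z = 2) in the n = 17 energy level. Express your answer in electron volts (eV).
-0.19 eV

The energy levels of a hydrogen-like atom are given by:
E_n = -13.6057 Z² / n² eV  (with Z = 2 for He⁺)

For n = 17:
E_17 = -13.6057 × 2² / 17²
E_17 = -13.6057 × 4 / 289
E_17 = -0.19 eV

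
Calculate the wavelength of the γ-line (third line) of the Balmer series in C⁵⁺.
12.05 nm

The lines of a series are numbered from the longest wavelength (smallest ΔE) outward; the third line is the transition from n = n_f + 3 to n_f.
The Balmer series has all transitions ending at n_f = 2.

For C⁵⁺ (Z = 6), the third line (γ-line) is the jump from n = 5 to n = 2:
E_5 = -13.6057 × 6² / 5² = -19.5922 eV
E_2 = -13.6057 × 6² / 2² = -122.4513 eV
ΔE = E_5 - E_2 = 102.8591 eV

λ = hc/E = 1239.84 eV·nm / 102.8591 eV
λ = 12.05 nm

This is the γ-line of the Balmer series in C⁵⁺.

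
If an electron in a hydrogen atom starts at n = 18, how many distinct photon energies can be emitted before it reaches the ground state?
153

The electron can occupy levels n = 1, 2, ..., 18 during de-excitation — that is m = 18 - 1 + 1 = 18 distinct levels.

The number of distinct spectral lines equals the number of ways to choose 2 of these m levels (each pair gives one possible emission transition):

Number of lines = m(m-1)/2 = 18×17/2 = 153

These correspond to all possible transitions between the 18 levels:
18 → 17, 18 → 16, 18 → 15, 18 → 14, 18 → 13, 18 → 12, 18 → 11, 18 → 10...

Each transition produces a photon with a unique energy (and thus wavelength). This count does not depend on Z.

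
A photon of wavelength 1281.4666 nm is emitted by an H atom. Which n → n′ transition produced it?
n = 5 → n = 3

First, find the photon energy from the wavelength (hc = 1239.84 eV·nm):
E = hc/λ = 1239.84 eV·nm / 1281.4666 nm = 0.96751644 eV

The energy levels of hydrogen satisfy E_n = -13.6057 / n² eV, so an emission n_i → n_f releases
ΔE = 13.6057 × (1/n_f² − 1/n_i²) eV.

Setting ΔE equal to the photon energy:
1/n_f² − 1/n_i² = 0.96751644 / 13.6057 = 0.071111111

Since 1/n_i² must be positive, we need 1/n_f² > 0.071111111, i.e. n_f ≤ 3. For each allowed n_f, solve n_i = (1/n_f² − 0.071111111)^(−1/2) and check whether it is a whole number:
  n_f = 1: 1/n_i² = 1.000000000 − 0.071111111 = 0.928888889 → n_i = 1.038  (not an integer) ✗
  n_f = 2: 1/n_i² = 0.250000000 − 0.071111111 = 0.178888889 → n_i = 2.364  (not an integer) ✗
  n_f = 3: 1/n_i² = 0.111111111 − 0.071111111 = 0.040000000 → n_i = 5.000  → integer, n_i = 5 ✓

Only n_f = 3 gives an integer upper level, n_i = 5.

The transition is from n = 5 to n = 3 (emission).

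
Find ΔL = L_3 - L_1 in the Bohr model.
2.10914e-34 J·s (or 2ℏ)

In the Bohr model, L_n = nℏ where ℏ = 1.0545718e-34 J·s.

L_3 = 3ℏ = 3.1637154e-34 J·s
L_1 = 1ℏ = 1.0545718e-34 J·s

ΔL = L_3 - L_1 = (3 - 1)ℏ = 2ℏ
ΔL = 2 × 1.0545718e-34 J·s = 2.10914e-34 J·s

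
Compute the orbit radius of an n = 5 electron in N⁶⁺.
0.1890 nm (or 1.8899 Å)

The Bohr radius formula is:
r_n = n² a₀ / Z

where a₀ = 0.0529177 nm is the Bohr radius.

For N⁶⁺ (Z = 7) at n = 5:
r_5 = 5² × 0.0529177 nm / 7
r_5 = 25 × 0.0529177 nm / 7
r_5 = 1.32294 nm / 7
r_5 = 0.1890 nm

The electron orbits at approximately 0.1890 nm from the nucleus.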